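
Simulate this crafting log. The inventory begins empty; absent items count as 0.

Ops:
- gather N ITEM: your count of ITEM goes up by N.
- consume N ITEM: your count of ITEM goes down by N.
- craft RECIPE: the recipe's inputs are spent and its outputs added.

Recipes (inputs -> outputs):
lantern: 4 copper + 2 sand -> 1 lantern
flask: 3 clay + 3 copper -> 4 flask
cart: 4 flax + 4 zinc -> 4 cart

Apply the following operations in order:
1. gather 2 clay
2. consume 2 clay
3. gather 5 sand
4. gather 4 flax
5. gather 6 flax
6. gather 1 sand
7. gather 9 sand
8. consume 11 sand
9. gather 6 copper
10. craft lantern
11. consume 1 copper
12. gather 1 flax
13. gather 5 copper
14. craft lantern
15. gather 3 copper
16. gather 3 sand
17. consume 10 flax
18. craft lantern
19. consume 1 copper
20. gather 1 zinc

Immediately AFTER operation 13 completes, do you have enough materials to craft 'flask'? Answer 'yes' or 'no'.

Answer: no

Derivation:
After 1 (gather 2 clay): clay=2
After 2 (consume 2 clay): (empty)
After 3 (gather 5 sand): sand=5
After 4 (gather 4 flax): flax=4 sand=5
After 5 (gather 6 flax): flax=10 sand=5
After 6 (gather 1 sand): flax=10 sand=6
After 7 (gather 9 sand): flax=10 sand=15
After 8 (consume 11 sand): flax=10 sand=4
After 9 (gather 6 copper): copper=6 flax=10 sand=4
After 10 (craft lantern): copper=2 flax=10 lantern=1 sand=2
After 11 (consume 1 copper): copper=1 flax=10 lantern=1 sand=2
After 12 (gather 1 flax): copper=1 flax=11 lantern=1 sand=2
After 13 (gather 5 copper): copper=6 flax=11 lantern=1 sand=2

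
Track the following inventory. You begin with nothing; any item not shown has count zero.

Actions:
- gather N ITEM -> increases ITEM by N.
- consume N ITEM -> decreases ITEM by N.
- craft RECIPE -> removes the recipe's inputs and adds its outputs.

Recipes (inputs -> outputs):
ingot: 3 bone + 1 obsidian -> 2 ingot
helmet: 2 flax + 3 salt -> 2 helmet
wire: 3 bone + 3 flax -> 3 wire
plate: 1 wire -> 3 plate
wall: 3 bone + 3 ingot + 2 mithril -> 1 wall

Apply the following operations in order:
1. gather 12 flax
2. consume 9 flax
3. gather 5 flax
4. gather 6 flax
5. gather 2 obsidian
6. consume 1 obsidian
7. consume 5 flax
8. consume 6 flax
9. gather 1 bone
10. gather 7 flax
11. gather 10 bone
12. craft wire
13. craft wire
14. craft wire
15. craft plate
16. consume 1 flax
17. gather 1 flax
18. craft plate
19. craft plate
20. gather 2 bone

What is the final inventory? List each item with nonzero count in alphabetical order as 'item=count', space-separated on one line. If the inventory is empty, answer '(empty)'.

After 1 (gather 12 flax): flax=12
After 2 (consume 9 flax): flax=3
After 3 (gather 5 flax): flax=8
After 4 (gather 6 flax): flax=14
After 5 (gather 2 obsidian): flax=14 obsidian=2
After 6 (consume 1 obsidian): flax=14 obsidian=1
After 7 (consume 5 flax): flax=9 obsidian=1
After 8 (consume 6 flax): flax=3 obsidian=1
After 9 (gather 1 bone): bone=1 flax=3 obsidian=1
After 10 (gather 7 flax): bone=1 flax=10 obsidian=1
After 11 (gather 10 bone): bone=11 flax=10 obsidian=1
After 12 (craft wire): bone=8 flax=7 obsidian=1 wire=3
After 13 (craft wire): bone=5 flax=4 obsidian=1 wire=6
After 14 (craft wire): bone=2 flax=1 obsidian=1 wire=9
After 15 (craft plate): bone=2 flax=1 obsidian=1 plate=3 wire=8
After 16 (consume 1 flax): bone=2 obsidian=1 plate=3 wire=8
After 17 (gather 1 flax): bone=2 flax=1 obsidian=1 plate=3 wire=8
After 18 (craft plate): bone=2 flax=1 obsidian=1 plate=6 wire=7
After 19 (craft plate): bone=2 flax=1 obsidian=1 plate=9 wire=6
After 20 (gather 2 bone): bone=4 flax=1 obsidian=1 plate=9 wire=6

Answer: bone=4 flax=1 obsidian=1 plate=9 wire=6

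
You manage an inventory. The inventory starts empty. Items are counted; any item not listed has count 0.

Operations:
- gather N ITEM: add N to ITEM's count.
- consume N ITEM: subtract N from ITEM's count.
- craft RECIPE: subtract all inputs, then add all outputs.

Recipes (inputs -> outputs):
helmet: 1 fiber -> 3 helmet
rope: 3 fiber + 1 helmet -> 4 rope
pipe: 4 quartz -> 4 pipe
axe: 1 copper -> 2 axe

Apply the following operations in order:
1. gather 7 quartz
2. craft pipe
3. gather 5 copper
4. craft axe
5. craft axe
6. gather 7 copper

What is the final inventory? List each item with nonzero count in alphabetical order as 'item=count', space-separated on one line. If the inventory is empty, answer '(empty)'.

After 1 (gather 7 quartz): quartz=7
After 2 (craft pipe): pipe=4 quartz=3
After 3 (gather 5 copper): copper=5 pipe=4 quartz=3
After 4 (craft axe): axe=2 copper=4 pipe=4 quartz=3
After 5 (craft axe): axe=4 copper=3 pipe=4 quartz=3
After 6 (gather 7 copper): axe=4 copper=10 pipe=4 quartz=3

Answer: axe=4 copper=10 pipe=4 quartz=3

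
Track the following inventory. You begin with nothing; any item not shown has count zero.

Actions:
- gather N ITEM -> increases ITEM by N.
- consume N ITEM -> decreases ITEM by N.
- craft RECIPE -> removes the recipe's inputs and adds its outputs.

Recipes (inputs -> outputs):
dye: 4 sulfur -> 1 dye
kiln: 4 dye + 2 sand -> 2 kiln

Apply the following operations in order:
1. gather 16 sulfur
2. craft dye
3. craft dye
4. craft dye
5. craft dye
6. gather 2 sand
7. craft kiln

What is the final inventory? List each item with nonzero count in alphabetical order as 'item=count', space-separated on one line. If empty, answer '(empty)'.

Answer: kiln=2

Derivation:
After 1 (gather 16 sulfur): sulfur=16
After 2 (craft dye): dye=1 sulfur=12
After 3 (craft dye): dye=2 sulfur=8
After 4 (craft dye): dye=3 sulfur=4
After 5 (craft dye): dye=4
After 6 (gather 2 sand): dye=4 sand=2
After 7 (craft kiln): kiln=2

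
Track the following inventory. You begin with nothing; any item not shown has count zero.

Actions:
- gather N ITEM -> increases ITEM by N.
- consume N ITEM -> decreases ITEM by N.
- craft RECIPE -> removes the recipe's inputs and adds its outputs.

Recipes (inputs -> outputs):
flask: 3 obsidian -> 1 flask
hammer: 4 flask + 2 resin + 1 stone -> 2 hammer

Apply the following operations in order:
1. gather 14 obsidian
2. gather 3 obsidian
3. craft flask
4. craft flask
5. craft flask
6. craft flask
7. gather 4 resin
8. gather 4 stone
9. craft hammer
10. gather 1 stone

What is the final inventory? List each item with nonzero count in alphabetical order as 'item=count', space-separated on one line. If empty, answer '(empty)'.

Answer: hammer=2 obsidian=5 resin=2 stone=4

Derivation:
After 1 (gather 14 obsidian): obsidian=14
After 2 (gather 3 obsidian): obsidian=17
After 3 (craft flask): flask=1 obsidian=14
After 4 (craft flask): flask=2 obsidian=11
After 5 (craft flask): flask=3 obsidian=8
After 6 (craft flask): flask=4 obsidian=5
After 7 (gather 4 resin): flask=4 obsidian=5 resin=4
After 8 (gather 4 stone): flask=4 obsidian=5 resin=4 stone=4
After 9 (craft hammer): hammer=2 obsidian=5 resin=2 stone=3
After 10 (gather 1 stone): hammer=2 obsidian=5 resin=2 stone=4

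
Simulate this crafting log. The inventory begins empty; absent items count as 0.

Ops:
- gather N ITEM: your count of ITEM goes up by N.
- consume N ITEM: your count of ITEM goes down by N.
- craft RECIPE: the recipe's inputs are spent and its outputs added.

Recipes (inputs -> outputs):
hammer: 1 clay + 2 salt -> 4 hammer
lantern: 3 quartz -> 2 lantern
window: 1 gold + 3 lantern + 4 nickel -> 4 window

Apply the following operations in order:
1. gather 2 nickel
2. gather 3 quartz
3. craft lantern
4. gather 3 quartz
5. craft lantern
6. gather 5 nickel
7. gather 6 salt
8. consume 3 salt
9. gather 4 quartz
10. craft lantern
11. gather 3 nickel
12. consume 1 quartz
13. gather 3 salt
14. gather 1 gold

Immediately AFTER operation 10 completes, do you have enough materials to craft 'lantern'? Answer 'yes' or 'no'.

After 1 (gather 2 nickel): nickel=2
After 2 (gather 3 quartz): nickel=2 quartz=3
After 3 (craft lantern): lantern=2 nickel=2
After 4 (gather 3 quartz): lantern=2 nickel=2 quartz=3
After 5 (craft lantern): lantern=4 nickel=2
After 6 (gather 5 nickel): lantern=4 nickel=7
After 7 (gather 6 salt): lantern=4 nickel=7 salt=6
After 8 (consume 3 salt): lantern=4 nickel=7 salt=3
After 9 (gather 4 quartz): lantern=4 nickel=7 quartz=4 salt=3
After 10 (craft lantern): lantern=6 nickel=7 quartz=1 salt=3

Answer: no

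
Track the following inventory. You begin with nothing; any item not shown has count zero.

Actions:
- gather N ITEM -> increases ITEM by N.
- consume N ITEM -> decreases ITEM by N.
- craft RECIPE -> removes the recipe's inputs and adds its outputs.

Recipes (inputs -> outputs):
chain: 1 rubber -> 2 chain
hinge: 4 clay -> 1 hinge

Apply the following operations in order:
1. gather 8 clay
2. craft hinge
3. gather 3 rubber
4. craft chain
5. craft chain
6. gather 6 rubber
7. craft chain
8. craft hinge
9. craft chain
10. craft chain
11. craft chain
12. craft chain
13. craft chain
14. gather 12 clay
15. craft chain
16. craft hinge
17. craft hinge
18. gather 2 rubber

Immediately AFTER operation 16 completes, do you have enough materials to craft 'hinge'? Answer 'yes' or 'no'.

Answer: yes

Derivation:
After 1 (gather 8 clay): clay=8
After 2 (craft hinge): clay=4 hinge=1
After 3 (gather 3 rubber): clay=4 hinge=1 rubber=3
After 4 (craft chain): chain=2 clay=4 hinge=1 rubber=2
After 5 (craft chain): chain=4 clay=4 hinge=1 rubber=1
After 6 (gather 6 rubber): chain=4 clay=4 hinge=1 rubber=7
After 7 (craft chain): chain=6 clay=4 hinge=1 rubber=6
After 8 (craft hinge): chain=6 hinge=2 rubber=6
After 9 (craft chain): chain=8 hinge=2 rubber=5
After 10 (craft chain): chain=10 hinge=2 rubber=4
After 11 (craft chain): chain=12 hinge=2 rubber=3
After 12 (craft chain): chain=14 hinge=2 rubber=2
After 13 (craft chain): chain=16 hinge=2 rubber=1
After 14 (gather 12 clay): chain=16 clay=12 hinge=2 rubber=1
After 15 (craft chain): chain=18 clay=12 hinge=2
After 16 (craft hinge): chain=18 clay=8 hinge=3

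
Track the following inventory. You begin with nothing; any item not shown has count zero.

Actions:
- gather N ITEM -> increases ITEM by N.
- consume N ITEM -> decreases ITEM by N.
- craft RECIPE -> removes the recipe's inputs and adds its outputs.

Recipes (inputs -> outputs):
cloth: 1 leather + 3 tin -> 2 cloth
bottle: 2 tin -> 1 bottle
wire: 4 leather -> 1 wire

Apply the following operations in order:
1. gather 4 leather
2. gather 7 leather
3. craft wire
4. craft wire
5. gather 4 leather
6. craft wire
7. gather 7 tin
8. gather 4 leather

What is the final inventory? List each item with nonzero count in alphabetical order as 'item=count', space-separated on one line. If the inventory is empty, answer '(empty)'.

Answer: leather=7 tin=7 wire=3

Derivation:
After 1 (gather 4 leather): leather=4
After 2 (gather 7 leather): leather=11
After 3 (craft wire): leather=7 wire=1
After 4 (craft wire): leather=3 wire=2
After 5 (gather 4 leather): leather=7 wire=2
After 6 (craft wire): leather=3 wire=3
After 7 (gather 7 tin): leather=3 tin=7 wire=3
After 8 (gather 4 leather): leather=7 tin=7 wire=3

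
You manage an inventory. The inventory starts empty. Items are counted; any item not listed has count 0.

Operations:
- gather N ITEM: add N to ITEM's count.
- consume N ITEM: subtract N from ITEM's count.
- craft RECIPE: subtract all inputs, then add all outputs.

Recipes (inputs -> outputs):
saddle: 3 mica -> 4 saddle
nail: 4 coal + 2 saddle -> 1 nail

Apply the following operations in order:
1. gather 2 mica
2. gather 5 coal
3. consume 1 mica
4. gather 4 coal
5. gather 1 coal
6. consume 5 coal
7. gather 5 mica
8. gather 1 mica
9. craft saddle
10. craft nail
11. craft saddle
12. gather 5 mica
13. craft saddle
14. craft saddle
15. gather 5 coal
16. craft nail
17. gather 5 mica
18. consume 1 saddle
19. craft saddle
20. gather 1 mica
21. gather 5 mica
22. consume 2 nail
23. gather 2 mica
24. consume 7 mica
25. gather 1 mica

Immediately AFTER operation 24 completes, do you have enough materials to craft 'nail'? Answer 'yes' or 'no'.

After 1 (gather 2 mica): mica=2
After 2 (gather 5 coal): coal=5 mica=2
After 3 (consume 1 mica): coal=5 mica=1
After 4 (gather 4 coal): coal=9 mica=1
After 5 (gather 1 coal): coal=10 mica=1
After 6 (consume 5 coal): coal=5 mica=1
After 7 (gather 5 mica): coal=5 mica=6
After 8 (gather 1 mica): coal=5 mica=7
After 9 (craft saddle): coal=5 mica=4 saddle=4
After 10 (craft nail): coal=1 mica=4 nail=1 saddle=2
After 11 (craft saddle): coal=1 mica=1 nail=1 saddle=6
After 12 (gather 5 mica): coal=1 mica=6 nail=1 saddle=6
After 13 (craft saddle): coal=1 mica=3 nail=1 saddle=10
After 14 (craft saddle): coal=1 nail=1 saddle=14
After 15 (gather 5 coal): coal=6 nail=1 saddle=14
After 16 (craft nail): coal=2 nail=2 saddle=12
After 17 (gather 5 mica): coal=2 mica=5 nail=2 saddle=12
After 18 (consume 1 saddle): coal=2 mica=5 nail=2 saddle=11
After 19 (craft saddle): coal=2 mica=2 nail=2 saddle=15
After 20 (gather 1 mica): coal=2 mica=3 nail=2 saddle=15
After 21 (gather 5 mica): coal=2 mica=8 nail=2 saddle=15
After 22 (consume 2 nail): coal=2 mica=8 saddle=15
After 23 (gather 2 mica): coal=2 mica=10 saddle=15
After 24 (consume 7 mica): coal=2 mica=3 saddle=15

Answer: no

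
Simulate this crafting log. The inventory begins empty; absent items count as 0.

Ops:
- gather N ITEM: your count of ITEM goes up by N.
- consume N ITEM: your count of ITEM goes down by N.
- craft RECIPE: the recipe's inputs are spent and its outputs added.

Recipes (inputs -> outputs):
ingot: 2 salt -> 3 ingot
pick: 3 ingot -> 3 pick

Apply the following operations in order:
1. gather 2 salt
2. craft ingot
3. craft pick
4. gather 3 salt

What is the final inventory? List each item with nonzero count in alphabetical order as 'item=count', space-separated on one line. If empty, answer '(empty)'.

Answer: pick=3 salt=3

Derivation:
After 1 (gather 2 salt): salt=2
After 2 (craft ingot): ingot=3
After 3 (craft pick): pick=3
After 4 (gather 3 salt): pick=3 salt=3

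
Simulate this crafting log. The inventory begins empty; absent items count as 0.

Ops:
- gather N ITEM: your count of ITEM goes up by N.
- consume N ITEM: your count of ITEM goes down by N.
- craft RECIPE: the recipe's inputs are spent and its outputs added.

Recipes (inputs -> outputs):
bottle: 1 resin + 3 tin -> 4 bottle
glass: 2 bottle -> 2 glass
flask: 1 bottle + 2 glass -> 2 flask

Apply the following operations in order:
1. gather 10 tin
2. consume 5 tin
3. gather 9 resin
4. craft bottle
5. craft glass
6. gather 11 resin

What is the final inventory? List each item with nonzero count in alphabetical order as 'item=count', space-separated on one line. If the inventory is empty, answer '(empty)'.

Answer: bottle=2 glass=2 resin=19 tin=2

Derivation:
After 1 (gather 10 tin): tin=10
After 2 (consume 5 tin): tin=5
After 3 (gather 9 resin): resin=9 tin=5
After 4 (craft bottle): bottle=4 resin=8 tin=2
After 5 (craft glass): bottle=2 glass=2 resin=8 tin=2
After 6 (gather 11 resin): bottle=2 glass=2 resin=19 tin=2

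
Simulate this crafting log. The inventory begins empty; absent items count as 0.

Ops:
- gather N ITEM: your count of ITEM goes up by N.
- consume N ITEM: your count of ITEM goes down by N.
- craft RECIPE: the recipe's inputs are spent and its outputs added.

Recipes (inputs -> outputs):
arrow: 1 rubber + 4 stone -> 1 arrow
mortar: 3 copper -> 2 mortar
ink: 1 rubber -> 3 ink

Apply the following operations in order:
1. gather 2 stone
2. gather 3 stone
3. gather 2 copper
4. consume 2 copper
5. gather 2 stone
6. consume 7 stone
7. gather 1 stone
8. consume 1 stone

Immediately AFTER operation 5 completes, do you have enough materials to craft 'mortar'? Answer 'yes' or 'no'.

Answer: no

Derivation:
After 1 (gather 2 stone): stone=2
After 2 (gather 3 stone): stone=5
After 3 (gather 2 copper): copper=2 stone=5
After 4 (consume 2 copper): stone=5
After 5 (gather 2 stone): stone=7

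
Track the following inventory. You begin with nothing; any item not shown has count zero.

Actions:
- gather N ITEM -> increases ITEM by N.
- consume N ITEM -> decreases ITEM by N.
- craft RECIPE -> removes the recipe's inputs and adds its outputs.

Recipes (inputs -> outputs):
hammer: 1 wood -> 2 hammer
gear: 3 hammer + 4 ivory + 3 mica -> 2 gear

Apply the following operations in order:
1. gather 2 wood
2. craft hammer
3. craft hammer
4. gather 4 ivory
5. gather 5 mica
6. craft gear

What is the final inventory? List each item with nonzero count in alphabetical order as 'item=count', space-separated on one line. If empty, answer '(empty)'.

After 1 (gather 2 wood): wood=2
After 2 (craft hammer): hammer=2 wood=1
After 3 (craft hammer): hammer=4
After 4 (gather 4 ivory): hammer=4 ivory=4
After 5 (gather 5 mica): hammer=4 ivory=4 mica=5
After 6 (craft gear): gear=2 hammer=1 mica=2

Answer: gear=2 hammer=1 mica=2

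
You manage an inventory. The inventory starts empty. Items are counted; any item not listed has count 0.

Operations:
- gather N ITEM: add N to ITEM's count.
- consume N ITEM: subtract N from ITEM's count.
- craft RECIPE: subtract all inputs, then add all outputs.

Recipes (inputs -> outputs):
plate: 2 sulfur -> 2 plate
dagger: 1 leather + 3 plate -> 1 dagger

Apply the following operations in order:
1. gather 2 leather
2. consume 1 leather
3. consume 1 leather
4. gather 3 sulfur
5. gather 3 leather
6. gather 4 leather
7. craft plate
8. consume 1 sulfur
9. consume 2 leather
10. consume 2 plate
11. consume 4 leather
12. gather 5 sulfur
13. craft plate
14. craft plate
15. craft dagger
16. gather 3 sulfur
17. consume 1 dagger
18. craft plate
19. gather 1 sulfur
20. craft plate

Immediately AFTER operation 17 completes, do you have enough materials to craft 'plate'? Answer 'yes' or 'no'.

After 1 (gather 2 leather): leather=2
After 2 (consume 1 leather): leather=1
After 3 (consume 1 leather): (empty)
After 4 (gather 3 sulfur): sulfur=3
After 5 (gather 3 leather): leather=3 sulfur=3
After 6 (gather 4 leather): leather=7 sulfur=3
After 7 (craft plate): leather=7 plate=2 sulfur=1
After 8 (consume 1 sulfur): leather=7 plate=2
After 9 (consume 2 leather): leather=5 plate=2
After 10 (consume 2 plate): leather=5
After 11 (consume 4 leather): leather=1
After 12 (gather 5 sulfur): leather=1 sulfur=5
After 13 (craft plate): leather=1 plate=2 sulfur=3
After 14 (craft plate): leather=1 plate=4 sulfur=1
After 15 (craft dagger): dagger=1 plate=1 sulfur=1
After 16 (gather 3 sulfur): dagger=1 plate=1 sulfur=4
After 17 (consume 1 dagger): plate=1 sulfur=4

Answer: yes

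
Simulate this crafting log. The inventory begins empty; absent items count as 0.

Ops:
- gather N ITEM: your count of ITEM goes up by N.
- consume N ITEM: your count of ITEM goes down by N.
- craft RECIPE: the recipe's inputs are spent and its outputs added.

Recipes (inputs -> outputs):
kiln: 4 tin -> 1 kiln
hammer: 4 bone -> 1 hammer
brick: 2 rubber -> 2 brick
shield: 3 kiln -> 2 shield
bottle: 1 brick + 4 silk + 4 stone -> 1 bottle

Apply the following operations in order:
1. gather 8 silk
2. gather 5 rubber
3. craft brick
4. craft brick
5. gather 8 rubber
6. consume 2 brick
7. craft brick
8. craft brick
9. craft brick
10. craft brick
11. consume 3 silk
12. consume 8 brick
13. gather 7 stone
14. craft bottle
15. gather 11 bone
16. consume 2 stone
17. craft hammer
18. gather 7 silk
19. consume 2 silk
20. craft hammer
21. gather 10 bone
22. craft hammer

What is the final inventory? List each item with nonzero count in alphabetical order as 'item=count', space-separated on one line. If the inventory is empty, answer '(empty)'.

After 1 (gather 8 silk): silk=8
After 2 (gather 5 rubber): rubber=5 silk=8
After 3 (craft brick): brick=2 rubber=3 silk=8
After 4 (craft brick): brick=4 rubber=1 silk=8
After 5 (gather 8 rubber): brick=4 rubber=9 silk=8
After 6 (consume 2 brick): brick=2 rubber=9 silk=8
After 7 (craft brick): brick=4 rubber=7 silk=8
After 8 (craft brick): brick=6 rubber=5 silk=8
After 9 (craft brick): brick=8 rubber=3 silk=8
After 10 (craft brick): brick=10 rubber=1 silk=8
After 11 (consume 3 silk): brick=10 rubber=1 silk=5
After 12 (consume 8 brick): brick=2 rubber=1 silk=5
After 13 (gather 7 stone): brick=2 rubber=1 silk=5 stone=7
After 14 (craft bottle): bottle=1 brick=1 rubber=1 silk=1 stone=3
After 15 (gather 11 bone): bone=11 bottle=1 brick=1 rubber=1 silk=1 stone=3
After 16 (consume 2 stone): bone=11 bottle=1 brick=1 rubber=1 silk=1 stone=1
After 17 (craft hammer): bone=7 bottle=1 brick=1 hammer=1 rubber=1 silk=1 stone=1
After 18 (gather 7 silk): bone=7 bottle=1 brick=1 hammer=1 rubber=1 silk=8 stone=1
After 19 (consume 2 silk): bone=7 bottle=1 brick=1 hammer=1 rubber=1 silk=6 stone=1
After 20 (craft hammer): bone=3 bottle=1 brick=1 hammer=2 rubber=1 silk=6 stone=1
After 21 (gather 10 bone): bone=13 bottle=1 brick=1 hammer=2 rubber=1 silk=6 stone=1
After 22 (craft hammer): bone=9 bottle=1 brick=1 hammer=3 rubber=1 silk=6 stone=1

Answer: bone=9 bottle=1 brick=1 hammer=3 rubber=1 silk=6 stone=1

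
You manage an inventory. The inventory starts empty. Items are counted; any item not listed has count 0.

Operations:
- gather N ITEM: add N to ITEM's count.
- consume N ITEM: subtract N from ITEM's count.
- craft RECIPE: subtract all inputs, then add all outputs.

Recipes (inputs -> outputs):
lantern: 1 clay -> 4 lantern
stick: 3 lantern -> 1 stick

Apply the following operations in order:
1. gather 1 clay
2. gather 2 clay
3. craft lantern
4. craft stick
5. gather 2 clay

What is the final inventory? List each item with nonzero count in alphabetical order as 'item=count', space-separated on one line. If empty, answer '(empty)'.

Answer: clay=4 lantern=1 stick=1

Derivation:
After 1 (gather 1 clay): clay=1
After 2 (gather 2 clay): clay=3
After 3 (craft lantern): clay=2 lantern=4
After 4 (craft stick): clay=2 lantern=1 stick=1
After 5 (gather 2 clay): clay=4 lantern=1 stick=1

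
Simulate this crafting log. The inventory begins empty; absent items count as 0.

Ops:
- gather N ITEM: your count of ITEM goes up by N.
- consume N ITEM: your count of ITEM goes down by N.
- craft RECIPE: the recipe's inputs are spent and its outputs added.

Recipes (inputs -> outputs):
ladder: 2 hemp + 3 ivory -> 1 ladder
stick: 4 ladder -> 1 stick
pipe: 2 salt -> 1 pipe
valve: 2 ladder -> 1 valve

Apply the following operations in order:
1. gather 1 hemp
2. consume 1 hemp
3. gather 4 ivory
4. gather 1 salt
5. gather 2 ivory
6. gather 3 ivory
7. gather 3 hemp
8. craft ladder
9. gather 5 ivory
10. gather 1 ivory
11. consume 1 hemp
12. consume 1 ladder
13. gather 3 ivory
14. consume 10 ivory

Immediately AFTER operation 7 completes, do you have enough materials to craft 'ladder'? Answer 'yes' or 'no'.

After 1 (gather 1 hemp): hemp=1
After 2 (consume 1 hemp): (empty)
After 3 (gather 4 ivory): ivory=4
After 4 (gather 1 salt): ivory=4 salt=1
After 5 (gather 2 ivory): ivory=6 salt=1
After 6 (gather 3 ivory): ivory=9 salt=1
After 7 (gather 3 hemp): hemp=3 ivory=9 salt=1

Answer: yes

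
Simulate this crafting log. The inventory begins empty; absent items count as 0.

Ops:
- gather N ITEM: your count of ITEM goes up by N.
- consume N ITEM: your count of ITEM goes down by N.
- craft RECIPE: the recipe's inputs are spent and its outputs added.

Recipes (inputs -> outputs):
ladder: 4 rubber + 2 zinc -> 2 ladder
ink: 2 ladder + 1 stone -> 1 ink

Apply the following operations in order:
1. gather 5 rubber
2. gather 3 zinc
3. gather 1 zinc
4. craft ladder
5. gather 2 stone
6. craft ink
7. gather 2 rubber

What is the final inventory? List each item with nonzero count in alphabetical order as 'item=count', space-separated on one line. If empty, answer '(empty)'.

Answer: ink=1 rubber=3 stone=1 zinc=2

Derivation:
After 1 (gather 5 rubber): rubber=5
After 2 (gather 3 zinc): rubber=5 zinc=3
After 3 (gather 1 zinc): rubber=5 zinc=4
After 4 (craft ladder): ladder=2 rubber=1 zinc=2
After 5 (gather 2 stone): ladder=2 rubber=1 stone=2 zinc=2
After 6 (craft ink): ink=1 rubber=1 stone=1 zinc=2
After 7 (gather 2 rubber): ink=1 rubber=3 stone=1 zinc=2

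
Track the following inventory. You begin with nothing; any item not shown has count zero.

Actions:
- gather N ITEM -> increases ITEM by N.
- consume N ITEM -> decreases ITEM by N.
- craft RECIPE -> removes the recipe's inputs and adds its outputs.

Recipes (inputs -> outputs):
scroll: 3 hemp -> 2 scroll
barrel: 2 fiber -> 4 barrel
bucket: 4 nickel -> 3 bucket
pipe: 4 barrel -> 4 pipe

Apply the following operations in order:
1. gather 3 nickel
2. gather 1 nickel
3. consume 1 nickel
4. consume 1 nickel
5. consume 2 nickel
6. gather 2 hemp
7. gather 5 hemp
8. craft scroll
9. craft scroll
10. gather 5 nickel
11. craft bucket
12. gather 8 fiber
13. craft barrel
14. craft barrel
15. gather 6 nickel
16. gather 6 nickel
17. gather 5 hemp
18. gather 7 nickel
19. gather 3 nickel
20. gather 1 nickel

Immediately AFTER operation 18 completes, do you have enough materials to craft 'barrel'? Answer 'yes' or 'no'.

After 1 (gather 3 nickel): nickel=3
After 2 (gather 1 nickel): nickel=4
After 3 (consume 1 nickel): nickel=3
After 4 (consume 1 nickel): nickel=2
After 5 (consume 2 nickel): (empty)
After 6 (gather 2 hemp): hemp=2
After 7 (gather 5 hemp): hemp=7
After 8 (craft scroll): hemp=4 scroll=2
After 9 (craft scroll): hemp=1 scroll=4
After 10 (gather 5 nickel): hemp=1 nickel=5 scroll=4
After 11 (craft bucket): bucket=3 hemp=1 nickel=1 scroll=4
After 12 (gather 8 fiber): bucket=3 fiber=8 hemp=1 nickel=1 scroll=4
After 13 (craft barrel): barrel=4 bucket=3 fiber=6 hemp=1 nickel=1 scroll=4
After 14 (craft barrel): barrel=8 bucket=3 fiber=4 hemp=1 nickel=1 scroll=4
After 15 (gather 6 nickel): barrel=8 bucket=3 fiber=4 hemp=1 nickel=7 scroll=4
After 16 (gather 6 nickel): barrel=8 bucket=3 fiber=4 hemp=1 nickel=13 scroll=4
After 17 (gather 5 hemp): barrel=8 bucket=3 fiber=4 hemp=6 nickel=13 scroll=4
After 18 (gather 7 nickel): barrel=8 bucket=3 fiber=4 hemp=6 nickel=20 scroll=4

Answer: yes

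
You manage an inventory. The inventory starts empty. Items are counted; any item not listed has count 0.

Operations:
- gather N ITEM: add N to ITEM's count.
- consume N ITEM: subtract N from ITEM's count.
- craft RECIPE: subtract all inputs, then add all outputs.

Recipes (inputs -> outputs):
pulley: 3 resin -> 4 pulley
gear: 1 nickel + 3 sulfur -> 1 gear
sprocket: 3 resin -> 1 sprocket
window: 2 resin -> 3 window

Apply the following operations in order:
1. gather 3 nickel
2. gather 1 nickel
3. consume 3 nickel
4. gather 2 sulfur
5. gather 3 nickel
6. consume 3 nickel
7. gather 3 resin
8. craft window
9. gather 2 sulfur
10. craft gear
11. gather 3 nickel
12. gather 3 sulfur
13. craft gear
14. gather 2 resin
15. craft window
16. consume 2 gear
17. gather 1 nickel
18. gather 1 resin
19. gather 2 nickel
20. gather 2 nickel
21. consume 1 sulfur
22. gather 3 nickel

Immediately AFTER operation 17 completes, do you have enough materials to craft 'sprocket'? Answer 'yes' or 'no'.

After 1 (gather 3 nickel): nickel=3
After 2 (gather 1 nickel): nickel=4
After 3 (consume 3 nickel): nickel=1
After 4 (gather 2 sulfur): nickel=1 sulfur=2
After 5 (gather 3 nickel): nickel=4 sulfur=2
After 6 (consume 3 nickel): nickel=1 sulfur=2
After 7 (gather 3 resin): nickel=1 resin=3 sulfur=2
After 8 (craft window): nickel=1 resin=1 sulfur=2 window=3
After 9 (gather 2 sulfur): nickel=1 resin=1 sulfur=4 window=3
After 10 (craft gear): gear=1 resin=1 sulfur=1 window=3
After 11 (gather 3 nickel): gear=1 nickel=3 resin=1 sulfur=1 window=3
After 12 (gather 3 sulfur): gear=1 nickel=3 resin=1 sulfur=4 window=3
After 13 (craft gear): gear=2 nickel=2 resin=1 sulfur=1 window=3
After 14 (gather 2 resin): gear=2 nickel=2 resin=3 sulfur=1 window=3
After 15 (craft window): gear=2 nickel=2 resin=1 sulfur=1 window=6
After 16 (consume 2 gear): nickel=2 resin=1 sulfur=1 window=6
After 17 (gather 1 nickel): nickel=3 resin=1 sulfur=1 window=6

Answer: no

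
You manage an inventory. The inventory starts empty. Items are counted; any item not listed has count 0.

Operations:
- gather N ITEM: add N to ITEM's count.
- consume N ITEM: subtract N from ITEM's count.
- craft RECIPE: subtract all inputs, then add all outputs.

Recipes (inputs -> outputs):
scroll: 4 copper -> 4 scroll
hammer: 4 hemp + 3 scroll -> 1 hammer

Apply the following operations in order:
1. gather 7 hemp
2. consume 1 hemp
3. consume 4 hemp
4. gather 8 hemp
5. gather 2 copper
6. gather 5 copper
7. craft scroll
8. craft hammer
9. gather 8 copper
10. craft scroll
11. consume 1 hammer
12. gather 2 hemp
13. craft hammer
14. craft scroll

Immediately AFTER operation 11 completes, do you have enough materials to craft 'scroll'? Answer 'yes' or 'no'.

After 1 (gather 7 hemp): hemp=7
After 2 (consume 1 hemp): hemp=6
After 3 (consume 4 hemp): hemp=2
After 4 (gather 8 hemp): hemp=10
After 5 (gather 2 copper): copper=2 hemp=10
After 6 (gather 5 copper): copper=7 hemp=10
After 7 (craft scroll): copper=3 hemp=10 scroll=4
After 8 (craft hammer): copper=3 hammer=1 hemp=6 scroll=1
After 9 (gather 8 copper): copper=11 hammer=1 hemp=6 scroll=1
After 10 (craft scroll): copper=7 hammer=1 hemp=6 scroll=5
After 11 (consume 1 hammer): copper=7 hemp=6 scroll=5

Answer: yes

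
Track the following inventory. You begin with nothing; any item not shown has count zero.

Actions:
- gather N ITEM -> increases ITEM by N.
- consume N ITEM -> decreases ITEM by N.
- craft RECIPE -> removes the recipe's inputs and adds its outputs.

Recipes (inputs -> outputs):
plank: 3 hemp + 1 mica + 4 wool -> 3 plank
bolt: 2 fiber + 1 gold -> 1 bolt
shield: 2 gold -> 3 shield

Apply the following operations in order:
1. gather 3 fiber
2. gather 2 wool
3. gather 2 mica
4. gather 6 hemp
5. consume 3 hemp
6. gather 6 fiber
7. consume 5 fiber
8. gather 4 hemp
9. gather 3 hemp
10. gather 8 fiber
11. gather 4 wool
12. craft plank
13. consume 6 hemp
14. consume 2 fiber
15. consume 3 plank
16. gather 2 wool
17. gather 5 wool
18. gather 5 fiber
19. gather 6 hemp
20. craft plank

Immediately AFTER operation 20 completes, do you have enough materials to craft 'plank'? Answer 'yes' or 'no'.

Answer: no

Derivation:
After 1 (gather 3 fiber): fiber=3
After 2 (gather 2 wool): fiber=3 wool=2
After 3 (gather 2 mica): fiber=3 mica=2 wool=2
After 4 (gather 6 hemp): fiber=3 hemp=6 mica=2 wool=2
After 5 (consume 3 hemp): fiber=3 hemp=3 mica=2 wool=2
After 6 (gather 6 fiber): fiber=9 hemp=3 mica=2 wool=2
After 7 (consume 5 fiber): fiber=4 hemp=3 mica=2 wool=2
After 8 (gather 4 hemp): fiber=4 hemp=7 mica=2 wool=2
After 9 (gather 3 hemp): fiber=4 hemp=10 mica=2 wool=2
After 10 (gather 8 fiber): fiber=12 hemp=10 mica=2 wool=2
After 11 (gather 4 wool): fiber=12 hemp=10 mica=2 wool=6
After 12 (craft plank): fiber=12 hemp=7 mica=1 plank=3 wool=2
After 13 (consume 6 hemp): fiber=12 hemp=1 mica=1 plank=3 wool=2
After 14 (consume 2 fiber): fiber=10 hemp=1 mica=1 plank=3 wool=2
After 15 (consume 3 plank): fiber=10 hemp=1 mica=1 wool=2
After 16 (gather 2 wool): fiber=10 hemp=1 mica=1 wool=4
After 17 (gather 5 wool): fiber=10 hemp=1 mica=1 wool=9
After 18 (gather 5 fiber): fiber=15 hemp=1 mica=1 wool=9
After 19 (gather 6 hemp): fiber=15 hemp=7 mica=1 wool=9
After 20 (craft plank): fiber=15 hemp=4 plank=3 wool=5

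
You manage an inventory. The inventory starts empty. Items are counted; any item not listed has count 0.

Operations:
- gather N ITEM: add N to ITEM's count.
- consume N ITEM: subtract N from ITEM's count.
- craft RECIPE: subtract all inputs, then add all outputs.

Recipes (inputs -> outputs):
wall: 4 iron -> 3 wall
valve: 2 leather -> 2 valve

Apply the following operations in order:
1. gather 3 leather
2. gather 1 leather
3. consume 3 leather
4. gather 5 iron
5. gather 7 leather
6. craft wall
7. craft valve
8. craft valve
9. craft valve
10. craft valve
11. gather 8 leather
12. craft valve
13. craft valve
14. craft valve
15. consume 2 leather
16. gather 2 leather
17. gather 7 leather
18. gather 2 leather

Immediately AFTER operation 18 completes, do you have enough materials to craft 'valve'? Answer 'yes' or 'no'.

After 1 (gather 3 leather): leather=3
After 2 (gather 1 leather): leather=4
After 3 (consume 3 leather): leather=1
After 4 (gather 5 iron): iron=5 leather=1
After 5 (gather 7 leather): iron=5 leather=8
After 6 (craft wall): iron=1 leather=8 wall=3
After 7 (craft valve): iron=1 leather=6 valve=2 wall=3
After 8 (craft valve): iron=1 leather=4 valve=4 wall=3
After 9 (craft valve): iron=1 leather=2 valve=6 wall=3
After 10 (craft valve): iron=1 valve=8 wall=3
After 11 (gather 8 leather): iron=1 leather=8 valve=8 wall=3
After 12 (craft valve): iron=1 leather=6 valve=10 wall=3
After 13 (craft valve): iron=1 leather=4 valve=12 wall=3
After 14 (craft valve): iron=1 leather=2 valve=14 wall=3
After 15 (consume 2 leather): iron=1 valve=14 wall=3
After 16 (gather 2 leather): iron=1 leather=2 valve=14 wall=3
After 17 (gather 7 leather): iron=1 leather=9 valve=14 wall=3
After 18 (gather 2 leather): iron=1 leather=11 valve=14 wall=3

Answer: yes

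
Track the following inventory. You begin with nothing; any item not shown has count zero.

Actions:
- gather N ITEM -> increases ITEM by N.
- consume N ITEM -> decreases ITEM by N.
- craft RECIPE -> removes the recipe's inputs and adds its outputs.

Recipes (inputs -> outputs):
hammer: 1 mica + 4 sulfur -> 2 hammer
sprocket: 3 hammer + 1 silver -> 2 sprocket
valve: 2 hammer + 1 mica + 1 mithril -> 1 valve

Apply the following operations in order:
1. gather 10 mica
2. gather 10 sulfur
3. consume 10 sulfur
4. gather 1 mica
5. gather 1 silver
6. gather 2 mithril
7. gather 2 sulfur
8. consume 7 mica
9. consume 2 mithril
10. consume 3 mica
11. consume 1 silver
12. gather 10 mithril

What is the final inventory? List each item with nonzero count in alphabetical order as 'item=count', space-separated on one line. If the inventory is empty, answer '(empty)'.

Answer: mica=1 mithril=10 sulfur=2

Derivation:
After 1 (gather 10 mica): mica=10
After 2 (gather 10 sulfur): mica=10 sulfur=10
After 3 (consume 10 sulfur): mica=10
After 4 (gather 1 mica): mica=11
After 5 (gather 1 silver): mica=11 silver=1
After 6 (gather 2 mithril): mica=11 mithril=2 silver=1
After 7 (gather 2 sulfur): mica=11 mithril=2 silver=1 sulfur=2
After 8 (consume 7 mica): mica=4 mithril=2 silver=1 sulfur=2
After 9 (consume 2 mithril): mica=4 silver=1 sulfur=2
After 10 (consume 3 mica): mica=1 silver=1 sulfur=2
After 11 (consume 1 silver): mica=1 sulfur=2
After 12 (gather 10 mithril): mica=1 mithril=10 sulfur=2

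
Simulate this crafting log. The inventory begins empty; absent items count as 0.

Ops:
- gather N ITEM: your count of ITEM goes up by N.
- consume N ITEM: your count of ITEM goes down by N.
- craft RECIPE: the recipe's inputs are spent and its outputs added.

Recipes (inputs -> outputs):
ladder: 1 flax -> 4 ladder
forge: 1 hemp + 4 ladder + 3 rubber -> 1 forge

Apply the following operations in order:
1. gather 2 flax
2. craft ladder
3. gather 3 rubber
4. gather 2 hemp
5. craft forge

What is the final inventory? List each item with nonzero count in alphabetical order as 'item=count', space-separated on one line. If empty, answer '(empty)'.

After 1 (gather 2 flax): flax=2
After 2 (craft ladder): flax=1 ladder=4
After 3 (gather 3 rubber): flax=1 ladder=4 rubber=3
After 4 (gather 2 hemp): flax=1 hemp=2 ladder=4 rubber=3
After 5 (craft forge): flax=1 forge=1 hemp=1

Answer: flax=1 forge=1 hemp=1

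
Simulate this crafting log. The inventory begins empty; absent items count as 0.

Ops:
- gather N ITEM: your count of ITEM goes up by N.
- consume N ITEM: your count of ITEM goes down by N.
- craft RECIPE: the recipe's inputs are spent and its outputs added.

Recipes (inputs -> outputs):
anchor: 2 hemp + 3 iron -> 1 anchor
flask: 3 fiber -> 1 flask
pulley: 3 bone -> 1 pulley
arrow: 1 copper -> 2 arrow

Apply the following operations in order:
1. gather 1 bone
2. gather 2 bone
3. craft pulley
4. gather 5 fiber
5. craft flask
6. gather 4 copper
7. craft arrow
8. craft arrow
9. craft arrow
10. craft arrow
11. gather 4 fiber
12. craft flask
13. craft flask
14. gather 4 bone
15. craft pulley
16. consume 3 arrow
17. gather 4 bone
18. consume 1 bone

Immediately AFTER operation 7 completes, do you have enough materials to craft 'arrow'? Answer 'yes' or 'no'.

Answer: yes

Derivation:
After 1 (gather 1 bone): bone=1
After 2 (gather 2 bone): bone=3
After 3 (craft pulley): pulley=1
After 4 (gather 5 fiber): fiber=5 pulley=1
After 5 (craft flask): fiber=2 flask=1 pulley=1
After 6 (gather 4 copper): copper=4 fiber=2 flask=1 pulley=1
After 7 (craft arrow): arrow=2 copper=3 fiber=2 flask=1 pulley=1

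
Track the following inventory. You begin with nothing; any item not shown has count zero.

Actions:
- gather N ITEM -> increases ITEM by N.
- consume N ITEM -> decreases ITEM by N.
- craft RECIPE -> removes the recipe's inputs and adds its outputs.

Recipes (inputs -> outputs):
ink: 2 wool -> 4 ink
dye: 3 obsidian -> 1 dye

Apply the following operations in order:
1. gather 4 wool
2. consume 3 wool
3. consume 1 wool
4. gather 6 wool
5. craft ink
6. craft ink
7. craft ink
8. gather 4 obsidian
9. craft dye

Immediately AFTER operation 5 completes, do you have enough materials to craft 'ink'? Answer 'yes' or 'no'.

Answer: yes

Derivation:
After 1 (gather 4 wool): wool=4
After 2 (consume 3 wool): wool=1
After 3 (consume 1 wool): (empty)
After 4 (gather 6 wool): wool=6
After 5 (craft ink): ink=4 wool=4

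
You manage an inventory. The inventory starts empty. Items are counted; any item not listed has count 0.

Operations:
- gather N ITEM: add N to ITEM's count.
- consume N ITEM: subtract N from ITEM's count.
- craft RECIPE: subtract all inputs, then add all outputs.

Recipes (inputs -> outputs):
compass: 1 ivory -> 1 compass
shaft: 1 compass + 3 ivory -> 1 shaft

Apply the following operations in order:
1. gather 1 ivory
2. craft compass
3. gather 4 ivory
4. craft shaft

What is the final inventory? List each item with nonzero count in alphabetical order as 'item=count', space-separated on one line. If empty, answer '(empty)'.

After 1 (gather 1 ivory): ivory=1
After 2 (craft compass): compass=1
After 3 (gather 4 ivory): compass=1 ivory=4
After 4 (craft shaft): ivory=1 shaft=1

Answer: ivory=1 shaft=1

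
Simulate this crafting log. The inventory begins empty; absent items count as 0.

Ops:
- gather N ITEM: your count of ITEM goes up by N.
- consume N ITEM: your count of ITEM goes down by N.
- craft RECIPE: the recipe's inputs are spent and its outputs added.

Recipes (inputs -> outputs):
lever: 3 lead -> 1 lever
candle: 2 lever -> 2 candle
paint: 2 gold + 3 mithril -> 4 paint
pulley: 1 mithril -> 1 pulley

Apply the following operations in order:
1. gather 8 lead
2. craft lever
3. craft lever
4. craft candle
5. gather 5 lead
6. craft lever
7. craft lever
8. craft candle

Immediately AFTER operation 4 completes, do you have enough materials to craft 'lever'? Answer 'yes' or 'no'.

After 1 (gather 8 lead): lead=8
After 2 (craft lever): lead=5 lever=1
After 3 (craft lever): lead=2 lever=2
After 4 (craft candle): candle=2 lead=2

Answer: no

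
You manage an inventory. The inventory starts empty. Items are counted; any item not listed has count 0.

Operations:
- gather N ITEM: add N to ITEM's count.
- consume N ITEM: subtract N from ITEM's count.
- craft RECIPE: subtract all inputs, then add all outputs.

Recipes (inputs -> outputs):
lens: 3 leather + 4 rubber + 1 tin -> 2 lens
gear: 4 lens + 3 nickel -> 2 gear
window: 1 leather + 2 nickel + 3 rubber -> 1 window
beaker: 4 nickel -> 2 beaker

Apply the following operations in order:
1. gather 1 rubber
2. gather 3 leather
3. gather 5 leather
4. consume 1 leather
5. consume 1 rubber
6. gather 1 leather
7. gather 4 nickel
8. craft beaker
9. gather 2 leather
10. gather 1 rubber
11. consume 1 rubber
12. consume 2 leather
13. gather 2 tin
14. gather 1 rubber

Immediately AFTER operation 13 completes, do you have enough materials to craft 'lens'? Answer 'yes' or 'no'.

After 1 (gather 1 rubber): rubber=1
After 2 (gather 3 leather): leather=3 rubber=1
After 3 (gather 5 leather): leather=8 rubber=1
After 4 (consume 1 leather): leather=7 rubber=1
After 5 (consume 1 rubber): leather=7
After 6 (gather 1 leather): leather=8
After 7 (gather 4 nickel): leather=8 nickel=4
After 8 (craft beaker): beaker=2 leather=8
After 9 (gather 2 leather): beaker=2 leather=10
After 10 (gather 1 rubber): beaker=2 leather=10 rubber=1
After 11 (consume 1 rubber): beaker=2 leather=10
After 12 (consume 2 leather): beaker=2 leather=8
After 13 (gather 2 tin): beaker=2 leather=8 tin=2

Answer: no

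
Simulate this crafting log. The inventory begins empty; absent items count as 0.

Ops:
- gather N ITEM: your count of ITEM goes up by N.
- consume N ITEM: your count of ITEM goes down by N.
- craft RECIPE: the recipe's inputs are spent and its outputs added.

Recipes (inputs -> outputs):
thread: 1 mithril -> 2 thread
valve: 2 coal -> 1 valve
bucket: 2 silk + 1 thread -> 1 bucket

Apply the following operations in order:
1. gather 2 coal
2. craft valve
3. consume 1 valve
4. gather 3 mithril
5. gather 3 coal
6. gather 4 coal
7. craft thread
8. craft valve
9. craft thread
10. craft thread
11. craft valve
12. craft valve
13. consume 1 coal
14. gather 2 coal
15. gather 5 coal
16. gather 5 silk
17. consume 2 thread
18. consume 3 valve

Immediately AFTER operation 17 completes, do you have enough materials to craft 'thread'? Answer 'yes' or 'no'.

After 1 (gather 2 coal): coal=2
After 2 (craft valve): valve=1
After 3 (consume 1 valve): (empty)
After 4 (gather 3 mithril): mithril=3
After 5 (gather 3 coal): coal=3 mithril=3
After 6 (gather 4 coal): coal=7 mithril=3
After 7 (craft thread): coal=7 mithril=2 thread=2
After 8 (craft valve): coal=5 mithril=2 thread=2 valve=1
After 9 (craft thread): coal=5 mithril=1 thread=4 valve=1
After 10 (craft thread): coal=5 thread=6 valve=1
After 11 (craft valve): coal=3 thread=6 valve=2
After 12 (craft valve): coal=1 thread=6 valve=3
After 13 (consume 1 coal): thread=6 valve=3
After 14 (gather 2 coal): coal=2 thread=6 valve=3
After 15 (gather 5 coal): coal=7 thread=6 valve=3
After 16 (gather 5 silk): coal=7 silk=5 thread=6 valve=3
After 17 (consume 2 thread): coal=7 silk=5 thread=4 valve=3

Answer: no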